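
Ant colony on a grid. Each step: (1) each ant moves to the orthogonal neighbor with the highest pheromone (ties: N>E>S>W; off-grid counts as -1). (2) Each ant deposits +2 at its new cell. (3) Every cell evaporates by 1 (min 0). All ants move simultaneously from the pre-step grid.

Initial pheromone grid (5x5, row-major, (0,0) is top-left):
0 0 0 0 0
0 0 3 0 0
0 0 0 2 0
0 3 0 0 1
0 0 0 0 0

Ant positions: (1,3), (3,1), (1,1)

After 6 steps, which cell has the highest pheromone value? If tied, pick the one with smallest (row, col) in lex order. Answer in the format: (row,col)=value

Step 1: ant0:(1,3)->W->(1,2) | ant1:(3,1)->N->(2,1) | ant2:(1,1)->E->(1,2)
  grid max=6 at (1,2)
Step 2: ant0:(1,2)->N->(0,2) | ant1:(2,1)->S->(3,1) | ant2:(1,2)->N->(0,2)
  grid max=5 at (1,2)
Step 3: ant0:(0,2)->S->(1,2) | ant1:(3,1)->N->(2,1) | ant2:(0,2)->S->(1,2)
  grid max=8 at (1,2)
Step 4: ant0:(1,2)->N->(0,2) | ant1:(2,1)->S->(3,1) | ant2:(1,2)->N->(0,2)
  grid max=7 at (1,2)
Step 5: ant0:(0,2)->S->(1,2) | ant1:(3,1)->N->(2,1) | ant2:(0,2)->S->(1,2)
  grid max=10 at (1,2)
Step 6: ant0:(1,2)->N->(0,2) | ant1:(2,1)->S->(3,1) | ant2:(1,2)->N->(0,2)
  grid max=9 at (1,2)
Final grid:
  0 0 7 0 0
  0 0 9 0 0
  0 0 0 0 0
  0 3 0 0 0
  0 0 0 0 0
Max pheromone 9 at (1,2)

Answer: (1,2)=9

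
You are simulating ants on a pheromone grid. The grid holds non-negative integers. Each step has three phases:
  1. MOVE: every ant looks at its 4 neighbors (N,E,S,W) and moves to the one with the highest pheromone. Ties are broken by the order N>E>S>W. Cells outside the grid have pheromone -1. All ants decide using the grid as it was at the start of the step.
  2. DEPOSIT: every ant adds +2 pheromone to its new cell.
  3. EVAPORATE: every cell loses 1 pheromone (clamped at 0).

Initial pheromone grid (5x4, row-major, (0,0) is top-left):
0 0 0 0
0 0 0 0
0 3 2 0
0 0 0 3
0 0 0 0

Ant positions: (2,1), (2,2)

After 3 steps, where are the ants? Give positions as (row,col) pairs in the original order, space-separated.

Step 1: ant0:(2,1)->E->(2,2) | ant1:(2,2)->W->(2,1)
  grid max=4 at (2,1)
Step 2: ant0:(2,2)->W->(2,1) | ant1:(2,1)->E->(2,2)
  grid max=5 at (2,1)
Step 3: ant0:(2,1)->E->(2,2) | ant1:(2,2)->W->(2,1)
  grid max=6 at (2,1)

(2,2) (2,1)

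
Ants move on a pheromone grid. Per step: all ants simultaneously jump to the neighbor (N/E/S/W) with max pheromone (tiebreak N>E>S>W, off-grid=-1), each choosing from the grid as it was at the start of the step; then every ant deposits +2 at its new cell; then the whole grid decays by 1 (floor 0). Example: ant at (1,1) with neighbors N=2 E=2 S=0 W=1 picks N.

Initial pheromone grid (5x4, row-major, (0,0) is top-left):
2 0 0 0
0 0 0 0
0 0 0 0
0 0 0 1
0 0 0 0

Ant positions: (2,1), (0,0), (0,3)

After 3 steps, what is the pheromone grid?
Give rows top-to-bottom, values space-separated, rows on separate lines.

After step 1: ants at (1,1),(0,1),(1,3)
  1 1 0 0
  0 1 0 1
  0 0 0 0
  0 0 0 0
  0 0 0 0
After step 2: ants at (0,1),(1,1),(0,3)
  0 2 0 1
  0 2 0 0
  0 0 0 0
  0 0 0 0
  0 0 0 0
After step 3: ants at (1,1),(0,1),(1,3)
  0 3 0 0
  0 3 0 1
  0 0 0 0
  0 0 0 0
  0 0 0 0

0 3 0 0
0 3 0 1
0 0 0 0
0 0 0 0
0 0 0 0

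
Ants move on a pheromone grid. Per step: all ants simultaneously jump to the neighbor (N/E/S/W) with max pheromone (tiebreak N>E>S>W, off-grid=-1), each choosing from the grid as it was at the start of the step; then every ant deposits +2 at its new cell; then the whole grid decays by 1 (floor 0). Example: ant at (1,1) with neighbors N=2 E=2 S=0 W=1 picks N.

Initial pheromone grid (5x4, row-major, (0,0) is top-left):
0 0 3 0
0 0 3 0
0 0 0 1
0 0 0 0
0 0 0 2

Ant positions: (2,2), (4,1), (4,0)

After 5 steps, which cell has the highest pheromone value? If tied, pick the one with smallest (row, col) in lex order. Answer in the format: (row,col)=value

Step 1: ant0:(2,2)->N->(1,2) | ant1:(4,1)->N->(3,1) | ant2:(4,0)->N->(3,0)
  grid max=4 at (1,2)
Step 2: ant0:(1,2)->N->(0,2) | ant1:(3,1)->W->(3,0) | ant2:(3,0)->E->(3,1)
  grid max=3 at (0,2)
Step 3: ant0:(0,2)->S->(1,2) | ant1:(3,0)->E->(3,1) | ant2:(3,1)->W->(3,0)
  grid max=4 at (1,2)
Step 4: ant0:(1,2)->N->(0,2) | ant1:(3,1)->W->(3,0) | ant2:(3,0)->E->(3,1)
  grid max=4 at (3,0)
Step 5: ant0:(0,2)->S->(1,2) | ant1:(3,0)->E->(3,1) | ant2:(3,1)->W->(3,0)
  grid max=5 at (3,0)
Final grid:
  0 0 2 0
  0 0 4 0
  0 0 0 0
  5 5 0 0
  0 0 0 0
Max pheromone 5 at (3,0)

Answer: (3,0)=5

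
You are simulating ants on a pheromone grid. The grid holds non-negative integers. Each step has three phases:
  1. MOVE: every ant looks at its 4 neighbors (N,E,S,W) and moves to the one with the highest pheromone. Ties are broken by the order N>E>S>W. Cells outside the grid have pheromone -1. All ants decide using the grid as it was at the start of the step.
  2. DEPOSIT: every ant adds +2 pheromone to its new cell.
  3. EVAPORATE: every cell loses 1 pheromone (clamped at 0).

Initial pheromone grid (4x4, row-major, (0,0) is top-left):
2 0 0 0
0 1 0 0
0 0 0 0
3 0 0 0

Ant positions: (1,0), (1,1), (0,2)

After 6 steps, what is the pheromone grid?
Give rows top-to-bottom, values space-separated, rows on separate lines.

After step 1: ants at (0,0),(0,1),(0,3)
  3 1 0 1
  0 0 0 0
  0 0 0 0
  2 0 0 0
After step 2: ants at (0,1),(0,0),(1,3)
  4 2 0 0
  0 0 0 1
  0 0 0 0
  1 0 0 0
After step 3: ants at (0,0),(0,1),(0,3)
  5 3 0 1
  0 0 0 0
  0 0 0 0
  0 0 0 0
After step 4: ants at (0,1),(0,0),(1,3)
  6 4 0 0
  0 0 0 1
  0 0 0 0
  0 0 0 0
After step 5: ants at (0,0),(0,1),(0,3)
  7 5 0 1
  0 0 0 0
  0 0 0 0
  0 0 0 0
After step 6: ants at (0,1),(0,0),(1,3)
  8 6 0 0
  0 0 0 1
  0 0 0 0
  0 0 0 0

8 6 0 0
0 0 0 1
0 0 0 0
0 0 0 0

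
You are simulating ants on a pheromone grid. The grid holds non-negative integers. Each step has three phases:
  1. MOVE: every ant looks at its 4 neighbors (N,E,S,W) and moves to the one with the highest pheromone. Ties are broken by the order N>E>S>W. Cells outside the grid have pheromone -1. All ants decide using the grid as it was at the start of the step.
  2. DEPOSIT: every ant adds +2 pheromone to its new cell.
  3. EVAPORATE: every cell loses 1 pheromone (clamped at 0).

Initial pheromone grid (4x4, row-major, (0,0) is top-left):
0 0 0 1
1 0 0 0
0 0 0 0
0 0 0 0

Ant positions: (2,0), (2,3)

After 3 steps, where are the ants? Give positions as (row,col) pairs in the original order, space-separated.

Step 1: ant0:(2,0)->N->(1,0) | ant1:(2,3)->N->(1,3)
  grid max=2 at (1,0)
Step 2: ant0:(1,0)->N->(0,0) | ant1:(1,3)->N->(0,3)
  grid max=1 at (0,0)
Step 3: ant0:(0,0)->S->(1,0) | ant1:(0,3)->S->(1,3)
  grid max=2 at (1,0)

(1,0) (1,3)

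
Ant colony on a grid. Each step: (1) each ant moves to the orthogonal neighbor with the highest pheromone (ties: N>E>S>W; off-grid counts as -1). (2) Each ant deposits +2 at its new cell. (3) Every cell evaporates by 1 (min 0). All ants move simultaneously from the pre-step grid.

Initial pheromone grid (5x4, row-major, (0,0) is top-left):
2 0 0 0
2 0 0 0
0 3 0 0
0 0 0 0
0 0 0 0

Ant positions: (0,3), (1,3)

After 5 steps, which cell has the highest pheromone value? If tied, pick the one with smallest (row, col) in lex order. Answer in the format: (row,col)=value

Step 1: ant0:(0,3)->S->(1,3) | ant1:(1,3)->N->(0,3)
  grid max=2 at (2,1)
Step 2: ant0:(1,3)->N->(0,3) | ant1:(0,3)->S->(1,3)
  grid max=2 at (0,3)
Step 3: ant0:(0,3)->S->(1,3) | ant1:(1,3)->N->(0,3)
  grid max=3 at (0,3)
Step 4: ant0:(1,3)->N->(0,3) | ant1:(0,3)->S->(1,3)
  grid max=4 at (0,3)
Step 5: ant0:(0,3)->S->(1,3) | ant1:(1,3)->N->(0,3)
  grid max=5 at (0,3)
Final grid:
  0 0 0 5
  0 0 0 5
  0 0 0 0
  0 0 0 0
  0 0 0 0
Max pheromone 5 at (0,3)

Answer: (0,3)=5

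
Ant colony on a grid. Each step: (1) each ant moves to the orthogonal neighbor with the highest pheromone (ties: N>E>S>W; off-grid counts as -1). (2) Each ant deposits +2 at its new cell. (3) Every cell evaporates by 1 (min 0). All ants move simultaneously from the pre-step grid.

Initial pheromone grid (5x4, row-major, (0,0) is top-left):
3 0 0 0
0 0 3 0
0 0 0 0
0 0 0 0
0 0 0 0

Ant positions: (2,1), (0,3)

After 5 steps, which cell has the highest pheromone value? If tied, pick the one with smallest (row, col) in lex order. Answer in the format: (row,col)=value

Step 1: ant0:(2,1)->N->(1,1) | ant1:(0,3)->S->(1,3)
  grid max=2 at (0,0)
Step 2: ant0:(1,1)->E->(1,2) | ant1:(1,3)->W->(1,2)
  grid max=5 at (1,2)
Step 3: ant0:(1,2)->N->(0,2) | ant1:(1,2)->N->(0,2)
  grid max=4 at (1,2)
Step 4: ant0:(0,2)->S->(1,2) | ant1:(0,2)->S->(1,2)
  grid max=7 at (1,2)
Step 5: ant0:(1,2)->N->(0,2) | ant1:(1,2)->N->(0,2)
  grid max=6 at (1,2)
Final grid:
  0 0 5 0
  0 0 6 0
  0 0 0 0
  0 0 0 0
  0 0 0 0
Max pheromone 6 at (1,2)

Answer: (1,2)=6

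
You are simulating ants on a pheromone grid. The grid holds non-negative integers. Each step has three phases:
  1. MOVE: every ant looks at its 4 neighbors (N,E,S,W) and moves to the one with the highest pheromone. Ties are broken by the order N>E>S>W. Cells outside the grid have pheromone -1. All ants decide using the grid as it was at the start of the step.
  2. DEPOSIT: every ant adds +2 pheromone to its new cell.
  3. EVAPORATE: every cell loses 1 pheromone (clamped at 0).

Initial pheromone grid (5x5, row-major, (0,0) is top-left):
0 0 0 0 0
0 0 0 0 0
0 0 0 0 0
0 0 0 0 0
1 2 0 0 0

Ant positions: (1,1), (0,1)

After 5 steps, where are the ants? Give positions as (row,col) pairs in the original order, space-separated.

Step 1: ant0:(1,1)->N->(0,1) | ant1:(0,1)->E->(0,2)
  grid max=1 at (0,1)
Step 2: ant0:(0,1)->E->(0,2) | ant1:(0,2)->W->(0,1)
  grid max=2 at (0,1)
Step 3: ant0:(0,2)->W->(0,1) | ant1:(0,1)->E->(0,2)
  grid max=3 at (0,1)
Step 4: ant0:(0,1)->E->(0,2) | ant1:(0,2)->W->(0,1)
  grid max=4 at (0,1)
Step 5: ant0:(0,2)->W->(0,1) | ant1:(0,1)->E->(0,2)
  grid max=5 at (0,1)

(0,1) (0,2)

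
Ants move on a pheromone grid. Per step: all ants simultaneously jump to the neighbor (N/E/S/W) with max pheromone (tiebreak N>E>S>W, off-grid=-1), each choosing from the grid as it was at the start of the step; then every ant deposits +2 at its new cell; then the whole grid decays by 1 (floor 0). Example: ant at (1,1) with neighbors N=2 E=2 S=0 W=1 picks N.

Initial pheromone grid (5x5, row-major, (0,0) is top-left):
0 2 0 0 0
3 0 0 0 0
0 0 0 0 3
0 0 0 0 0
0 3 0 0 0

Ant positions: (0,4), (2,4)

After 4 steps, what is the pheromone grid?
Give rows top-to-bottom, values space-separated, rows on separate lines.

After step 1: ants at (1,4),(1,4)
  0 1 0 0 0
  2 0 0 0 3
  0 0 0 0 2
  0 0 0 0 0
  0 2 0 0 0
After step 2: ants at (2,4),(2,4)
  0 0 0 0 0
  1 0 0 0 2
  0 0 0 0 5
  0 0 0 0 0
  0 1 0 0 0
After step 3: ants at (1,4),(1,4)
  0 0 0 0 0
  0 0 0 0 5
  0 0 0 0 4
  0 0 0 0 0
  0 0 0 0 0
After step 4: ants at (2,4),(2,4)
  0 0 0 0 0
  0 0 0 0 4
  0 0 0 0 7
  0 0 0 0 0
  0 0 0 0 0

0 0 0 0 0
0 0 0 0 4
0 0 0 0 7
0 0 0 0 0
0 0 0 0 0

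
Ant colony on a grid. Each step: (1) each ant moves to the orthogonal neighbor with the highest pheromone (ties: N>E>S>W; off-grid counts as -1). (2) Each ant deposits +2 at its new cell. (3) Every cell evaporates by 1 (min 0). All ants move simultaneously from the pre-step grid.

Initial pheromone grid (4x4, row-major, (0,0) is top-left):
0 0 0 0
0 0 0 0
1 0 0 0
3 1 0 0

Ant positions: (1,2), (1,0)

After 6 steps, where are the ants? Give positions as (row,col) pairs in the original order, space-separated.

Step 1: ant0:(1,2)->N->(0,2) | ant1:(1,0)->S->(2,0)
  grid max=2 at (2,0)
Step 2: ant0:(0,2)->E->(0,3) | ant1:(2,0)->S->(3,0)
  grid max=3 at (3,0)
Step 3: ant0:(0,3)->S->(1,3) | ant1:(3,0)->N->(2,0)
  grid max=2 at (2,0)
Step 4: ant0:(1,3)->N->(0,3) | ant1:(2,0)->S->(3,0)
  grid max=3 at (3,0)
Step 5: ant0:(0,3)->S->(1,3) | ant1:(3,0)->N->(2,0)
  grid max=2 at (2,0)
Step 6: ant0:(1,3)->N->(0,3) | ant1:(2,0)->S->(3,0)
  grid max=3 at (3,0)

(0,3) (3,0)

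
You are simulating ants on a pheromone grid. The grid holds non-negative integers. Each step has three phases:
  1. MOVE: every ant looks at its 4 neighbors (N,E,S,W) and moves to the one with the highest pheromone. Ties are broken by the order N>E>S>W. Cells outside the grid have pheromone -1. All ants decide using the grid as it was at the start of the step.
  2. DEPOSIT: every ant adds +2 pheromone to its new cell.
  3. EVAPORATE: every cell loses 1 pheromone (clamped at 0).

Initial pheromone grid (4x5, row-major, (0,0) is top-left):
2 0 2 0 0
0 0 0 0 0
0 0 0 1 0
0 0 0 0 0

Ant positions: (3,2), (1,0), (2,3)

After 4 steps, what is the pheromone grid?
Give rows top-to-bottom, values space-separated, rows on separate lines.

After step 1: ants at (2,2),(0,0),(1,3)
  3 0 1 0 0
  0 0 0 1 0
  0 0 1 0 0
  0 0 0 0 0
After step 2: ants at (1,2),(0,1),(0,3)
  2 1 0 1 0
  0 0 1 0 0
  0 0 0 0 0
  0 0 0 0 0
After step 3: ants at (0,2),(0,0),(0,4)
  3 0 1 0 1
  0 0 0 0 0
  0 0 0 0 0
  0 0 0 0 0
After step 4: ants at (0,3),(0,1),(1,4)
  2 1 0 1 0
  0 0 0 0 1
  0 0 0 0 0
  0 0 0 0 0

2 1 0 1 0
0 0 0 0 1
0 0 0 0 0
0 0 0 0 0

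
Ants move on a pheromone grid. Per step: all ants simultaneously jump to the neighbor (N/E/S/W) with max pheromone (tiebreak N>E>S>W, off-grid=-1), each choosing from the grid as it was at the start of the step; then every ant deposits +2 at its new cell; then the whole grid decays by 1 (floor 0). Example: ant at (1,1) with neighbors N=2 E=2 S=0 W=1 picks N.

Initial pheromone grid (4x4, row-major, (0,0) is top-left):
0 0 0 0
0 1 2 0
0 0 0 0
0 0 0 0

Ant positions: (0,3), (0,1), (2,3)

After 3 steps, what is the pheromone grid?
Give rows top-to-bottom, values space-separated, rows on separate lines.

After step 1: ants at (1,3),(1,1),(1,3)
  0 0 0 0
  0 2 1 3
  0 0 0 0
  0 0 0 0
After step 2: ants at (1,2),(1,2),(1,2)
  0 0 0 0
  0 1 6 2
  0 0 0 0
  0 0 0 0
After step 3: ants at (1,3),(1,3),(1,3)
  0 0 0 0
  0 0 5 7
  0 0 0 0
  0 0 0 0

0 0 0 0
0 0 5 7
0 0 0 0
0 0 0 0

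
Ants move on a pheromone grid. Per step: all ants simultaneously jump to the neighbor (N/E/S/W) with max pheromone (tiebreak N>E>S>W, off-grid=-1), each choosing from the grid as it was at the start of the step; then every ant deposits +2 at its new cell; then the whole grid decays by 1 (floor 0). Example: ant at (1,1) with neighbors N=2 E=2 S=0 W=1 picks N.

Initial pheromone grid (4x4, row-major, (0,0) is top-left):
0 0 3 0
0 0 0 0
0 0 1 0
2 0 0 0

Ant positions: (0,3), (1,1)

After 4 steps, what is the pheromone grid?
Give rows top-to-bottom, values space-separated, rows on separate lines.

After step 1: ants at (0,2),(0,1)
  0 1 4 0
  0 0 0 0
  0 0 0 0
  1 0 0 0
After step 2: ants at (0,1),(0,2)
  0 2 5 0
  0 0 0 0
  0 0 0 0
  0 0 0 0
After step 3: ants at (0,2),(0,1)
  0 3 6 0
  0 0 0 0
  0 0 0 0
  0 0 0 0
After step 4: ants at (0,1),(0,2)
  0 4 7 0
  0 0 0 0
  0 0 0 0
  0 0 0 0

0 4 7 0
0 0 0 0
0 0 0 0
0 0 0 0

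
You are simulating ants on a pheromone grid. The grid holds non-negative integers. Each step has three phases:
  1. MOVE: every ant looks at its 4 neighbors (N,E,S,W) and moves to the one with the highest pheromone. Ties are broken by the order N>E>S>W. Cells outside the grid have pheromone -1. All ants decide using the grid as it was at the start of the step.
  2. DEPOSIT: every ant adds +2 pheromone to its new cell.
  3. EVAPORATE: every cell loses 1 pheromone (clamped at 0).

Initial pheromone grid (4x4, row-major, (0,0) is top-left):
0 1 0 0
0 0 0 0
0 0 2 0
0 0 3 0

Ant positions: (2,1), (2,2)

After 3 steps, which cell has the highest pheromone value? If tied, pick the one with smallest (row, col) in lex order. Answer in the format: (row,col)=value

Step 1: ant0:(2,1)->E->(2,2) | ant1:(2,2)->S->(3,2)
  grid max=4 at (3,2)
Step 2: ant0:(2,2)->S->(3,2) | ant1:(3,2)->N->(2,2)
  grid max=5 at (3,2)
Step 3: ant0:(3,2)->N->(2,2) | ant1:(2,2)->S->(3,2)
  grid max=6 at (3,2)
Final grid:
  0 0 0 0
  0 0 0 0
  0 0 5 0
  0 0 6 0
Max pheromone 6 at (3,2)

Answer: (3,2)=6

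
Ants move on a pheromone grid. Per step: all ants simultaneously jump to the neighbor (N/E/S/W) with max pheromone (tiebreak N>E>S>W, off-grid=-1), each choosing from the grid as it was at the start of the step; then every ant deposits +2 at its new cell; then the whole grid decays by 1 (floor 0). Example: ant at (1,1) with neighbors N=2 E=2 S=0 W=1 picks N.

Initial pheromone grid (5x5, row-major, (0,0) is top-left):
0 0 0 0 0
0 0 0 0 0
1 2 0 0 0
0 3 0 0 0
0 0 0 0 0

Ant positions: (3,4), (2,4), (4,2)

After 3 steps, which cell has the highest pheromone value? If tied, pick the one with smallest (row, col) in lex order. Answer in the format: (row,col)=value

Step 1: ant0:(3,4)->N->(2,4) | ant1:(2,4)->N->(1,4) | ant2:(4,2)->N->(3,2)
  grid max=2 at (3,1)
Step 2: ant0:(2,4)->N->(1,4) | ant1:(1,4)->S->(2,4) | ant2:(3,2)->W->(3,1)
  grid max=3 at (3,1)
Step 3: ant0:(1,4)->S->(2,4) | ant1:(2,4)->N->(1,4) | ant2:(3,1)->N->(2,1)
  grid max=3 at (1,4)
Final grid:
  0 0 0 0 0
  0 0 0 0 3
  0 1 0 0 3
  0 2 0 0 0
  0 0 0 0 0
Max pheromone 3 at (1,4)

Answer: (1,4)=3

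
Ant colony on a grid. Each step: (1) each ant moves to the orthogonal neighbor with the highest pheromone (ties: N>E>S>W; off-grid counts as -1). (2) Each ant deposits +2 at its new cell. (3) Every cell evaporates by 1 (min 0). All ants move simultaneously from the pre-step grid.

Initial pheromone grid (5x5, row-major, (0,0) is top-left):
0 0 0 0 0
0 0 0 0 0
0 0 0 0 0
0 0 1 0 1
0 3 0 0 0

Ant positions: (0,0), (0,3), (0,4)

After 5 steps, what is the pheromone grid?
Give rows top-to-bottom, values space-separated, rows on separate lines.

After step 1: ants at (0,1),(0,4),(1,4)
  0 1 0 0 1
  0 0 0 0 1
  0 0 0 0 0
  0 0 0 0 0
  0 2 0 0 0
After step 2: ants at (0,2),(1,4),(0,4)
  0 0 1 0 2
  0 0 0 0 2
  0 0 0 0 0
  0 0 0 0 0
  0 1 0 0 0
After step 3: ants at (0,3),(0,4),(1,4)
  0 0 0 1 3
  0 0 0 0 3
  0 0 0 0 0
  0 0 0 0 0
  0 0 0 0 0
After step 4: ants at (0,4),(1,4),(0,4)
  0 0 0 0 6
  0 0 0 0 4
  0 0 0 0 0
  0 0 0 0 0
  0 0 0 0 0
After step 5: ants at (1,4),(0,4),(1,4)
  0 0 0 0 7
  0 0 0 0 7
  0 0 0 0 0
  0 0 0 0 0
  0 0 0 0 0

0 0 0 0 7
0 0 0 0 7
0 0 0 0 0
0 0 0 0 0
0 0 0 0 0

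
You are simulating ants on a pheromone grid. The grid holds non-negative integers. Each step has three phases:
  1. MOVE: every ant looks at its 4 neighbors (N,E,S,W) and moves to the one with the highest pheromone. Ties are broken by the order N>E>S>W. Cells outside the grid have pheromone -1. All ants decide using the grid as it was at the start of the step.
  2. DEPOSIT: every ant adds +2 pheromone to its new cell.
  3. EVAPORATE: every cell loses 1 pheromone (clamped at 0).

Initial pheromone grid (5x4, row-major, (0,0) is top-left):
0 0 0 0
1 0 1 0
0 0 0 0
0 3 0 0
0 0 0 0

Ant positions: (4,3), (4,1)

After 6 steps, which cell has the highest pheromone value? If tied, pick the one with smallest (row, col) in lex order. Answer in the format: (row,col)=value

Step 1: ant0:(4,3)->N->(3,3) | ant1:(4,1)->N->(3,1)
  grid max=4 at (3,1)
Step 2: ant0:(3,3)->N->(2,3) | ant1:(3,1)->N->(2,1)
  grid max=3 at (3,1)
Step 3: ant0:(2,3)->N->(1,3) | ant1:(2,1)->S->(3,1)
  grid max=4 at (3,1)
Step 4: ant0:(1,3)->N->(0,3) | ant1:(3,1)->N->(2,1)
  grid max=3 at (3,1)
Step 5: ant0:(0,3)->S->(1,3) | ant1:(2,1)->S->(3,1)
  grid max=4 at (3,1)
Step 6: ant0:(1,3)->N->(0,3) | ant1:(3,1)->N->(2,1)
  grid max=3 at (3,1)
Final grid:
  0 0 0 1
  0 0 0 0
  0 1 0 0
  0 3 0 0
  0 0 0 0
Max pheromone 3 at (3,1)

Answer: (3,1)=3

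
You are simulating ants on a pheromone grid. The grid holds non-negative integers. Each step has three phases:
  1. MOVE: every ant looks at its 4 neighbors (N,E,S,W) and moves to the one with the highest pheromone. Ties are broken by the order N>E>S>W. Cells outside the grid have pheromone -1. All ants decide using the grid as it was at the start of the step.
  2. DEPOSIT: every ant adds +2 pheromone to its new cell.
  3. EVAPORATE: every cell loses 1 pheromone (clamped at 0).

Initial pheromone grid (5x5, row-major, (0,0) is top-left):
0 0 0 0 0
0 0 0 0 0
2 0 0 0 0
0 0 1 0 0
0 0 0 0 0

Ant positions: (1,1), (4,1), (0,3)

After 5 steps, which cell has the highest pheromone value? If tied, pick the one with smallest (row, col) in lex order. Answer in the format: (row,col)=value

Step 1: ant0:(1,1)->N->(0,1) | ant1:(4,1)->N->(3,1) | ant2:(0,3)->E->(0,4)
  grid max=1 at (0,1)
Step 2: ant0:(0,1)->E->(0,2) | ant1:(3,1)->N->(2,1) | ant2:(0,4)->S->(1,4)
  grid max=1 at (0,2)
Step 3: ant0:(0,2)->E->(0,3) | ant1:(2,1)->N->(1,1) | ant2:(1,4)->N->(0,4)
  grid max=1 at (0,3)
Step 4: ant0:(0,3)->E->(0,4) | ant1:(1,1)->N->(0,1) | ant2:(0,4)->W->(0,3)
  grid max=2 at (0,3)
Step 5: ant0:(0,4)->W->(0,3) | ant1:(0,1)->E->(0,2) | ant2:(0,3)->E->(0,4)
  grid max=3 at (0,3)
Final grid:
  0 0 1 3 3
  0 0 0 0 0
  0 0 0 0 0
  0 0 0 0 0
  0 0 0 0 0
Max pheromone 3 at (0,3)

Answer: (0,3)=3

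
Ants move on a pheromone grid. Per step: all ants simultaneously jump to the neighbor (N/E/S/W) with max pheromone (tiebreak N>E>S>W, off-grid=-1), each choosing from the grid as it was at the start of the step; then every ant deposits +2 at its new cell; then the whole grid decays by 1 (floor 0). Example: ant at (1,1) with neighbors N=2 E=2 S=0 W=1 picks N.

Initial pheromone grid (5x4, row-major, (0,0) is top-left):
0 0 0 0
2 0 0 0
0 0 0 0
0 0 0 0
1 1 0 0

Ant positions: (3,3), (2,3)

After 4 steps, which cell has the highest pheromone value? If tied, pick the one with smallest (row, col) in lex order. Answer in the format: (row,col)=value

Step 1: ant0:(3,3)->N->(2,3) | ant1:(2,3)->N->(1,3)
  grid max=1 at (1,0)
Step 2: ant0:(2,3)->N->(1,3) | ant1:(1,3)->S->(2,3)
  grid max=2 at (1,3)
Step 3: ant0:(1,3)->S->(2,3) | ant1:(2,3)->N->(1,3)
  grid max=3 at (1,3)
Step 4: ant0:(2,3)->N->(1,3) | ant1:(1,3)->S->(2,3)
  grid max=4 at (1,3)
Final grid:
  0 0 0 0
  0 0 0 4
  0 0 0 4
  0 0 0 0
  0 0 0 0
Max pheromone 4 at (1,3)

Answer: (1,3)=4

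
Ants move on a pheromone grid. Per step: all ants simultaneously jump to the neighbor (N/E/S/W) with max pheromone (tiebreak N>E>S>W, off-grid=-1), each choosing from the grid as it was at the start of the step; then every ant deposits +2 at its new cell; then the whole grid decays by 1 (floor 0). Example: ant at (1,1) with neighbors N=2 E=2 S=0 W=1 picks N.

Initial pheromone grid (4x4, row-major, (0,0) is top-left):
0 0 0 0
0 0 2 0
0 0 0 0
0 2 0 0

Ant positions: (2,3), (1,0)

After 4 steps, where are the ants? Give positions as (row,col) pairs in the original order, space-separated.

Step 1: ant0:(2,3)->N->(1,3) | ant1:(1,0)->N->(0,0)
  grid max=1 at (0,0)
Step 2: ant0:(1,3)->W->(1,2) | ant1:(0,0)->E->(0,1)
  grid max=2 at (1,2)
Step 3: ant0:(1,2)->N->(0,2) | ant1:(0,1)->E->(0,2)
  grid max=3 at (0,2)
Step 4: ant0:(0,2)->S->(1,2) | ant1:(0,2)->S->(1,2)
  grid max=4 at (1,2)

(1,2) (1,2)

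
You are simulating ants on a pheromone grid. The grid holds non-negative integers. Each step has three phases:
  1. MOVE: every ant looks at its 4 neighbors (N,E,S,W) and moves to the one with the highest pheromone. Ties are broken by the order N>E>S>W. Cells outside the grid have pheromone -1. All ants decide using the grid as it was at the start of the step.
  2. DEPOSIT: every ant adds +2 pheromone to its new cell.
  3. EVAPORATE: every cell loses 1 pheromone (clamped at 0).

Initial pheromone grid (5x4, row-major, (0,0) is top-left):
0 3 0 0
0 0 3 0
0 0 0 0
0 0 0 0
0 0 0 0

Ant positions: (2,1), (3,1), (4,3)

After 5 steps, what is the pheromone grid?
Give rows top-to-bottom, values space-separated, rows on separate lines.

After step 1: ants at (1,1),(2,1),(3,3)
  0 2 0 0
  0 1 2 0
  0 1 0 0
  0 0 0 1
  0 0 0 0
After step 2: ants at (0,1),(1,1),(2,3)
  0 3 0 0
  0 2 1 0
  0 0 0 1
  0 0 0 0
  0 0 0 0
After step 3: ants at (1,1),(0,1),(1,3)
  0 4 0 0
  0 3 0 1
  0 0 0 0
  0 0 0 0
  0 0 0 0
After step 4: ants at (0,1),(1,1),(0,3)
  0 5 0 1
  0 4 0 0
  0 0 0 0
  0 0 0 0
  0 0 0 0
After step 5: ants at (1,1),(0,1),(1,3)
  0 6 0 0
  0 5 0 1
  0 0 0 0
  0 0 0 0
  0 0 0 0

0 6 0 0
0 5 0 1
0 0 0 0
0 0 0 0
0 0 0 0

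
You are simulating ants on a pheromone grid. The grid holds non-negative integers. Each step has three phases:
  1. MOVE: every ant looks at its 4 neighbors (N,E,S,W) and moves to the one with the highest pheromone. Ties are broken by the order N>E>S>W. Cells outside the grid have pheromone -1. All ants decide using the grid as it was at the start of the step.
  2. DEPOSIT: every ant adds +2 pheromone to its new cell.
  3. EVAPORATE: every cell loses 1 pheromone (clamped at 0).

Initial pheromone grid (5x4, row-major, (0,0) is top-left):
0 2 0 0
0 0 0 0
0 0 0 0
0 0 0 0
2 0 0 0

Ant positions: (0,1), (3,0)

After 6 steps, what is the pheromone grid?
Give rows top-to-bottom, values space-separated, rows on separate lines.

After step 1: ants at (0,2),(4,0)
  0 1 1 0
  0 0 0 0
  0 0 0 0
  0 0 0 0
  3 0 0 0
After step 2: ants at (0,1),(3,0)
  0 2 0 0
  0 0 0 0
  0 0 0 0
  1 0 0 0
  2 0 0 0
After step 3: ants at (0,2),(4,0)
  0 1 1 0
  0 0 0 0
  0 0 0 0
  0 0 0 0
  3 0 0 0
After step 4: ants at (0,1),(3,0)
  0 2 0 0
  0 0 0 0
  0 0 0 0
  1 0 0 0
  2 0 0 0
After step 5: ants at (0,2),(4,0)
  0 1 1 0
  0 0 0 0
  0 0 0 0
  0 0 0 0
  3 0 0 0
After step 6: ants at (0,1),(3,0)
  0 2 0 0
  0 0 0 0
  0 0 0 0
  1 0 0 0
  2 0 0 0

0 2 0 0
0 0 0 0
0 0 0 0
1 0 0 0
2 0 0 0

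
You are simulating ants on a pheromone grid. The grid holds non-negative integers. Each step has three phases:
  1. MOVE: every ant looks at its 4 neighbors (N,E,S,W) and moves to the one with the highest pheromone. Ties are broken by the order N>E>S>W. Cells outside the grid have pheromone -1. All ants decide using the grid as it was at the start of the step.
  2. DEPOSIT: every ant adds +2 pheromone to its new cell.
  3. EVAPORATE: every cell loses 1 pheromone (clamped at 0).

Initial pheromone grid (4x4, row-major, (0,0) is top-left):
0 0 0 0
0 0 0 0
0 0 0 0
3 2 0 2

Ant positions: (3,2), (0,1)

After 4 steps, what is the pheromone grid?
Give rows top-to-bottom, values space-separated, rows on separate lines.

After step 1: ants at (3,3),(0,2)
  0 0 1 0
  0 0 0 0
  0 0 0 0
  2 1 0 3
After step 2: ants at (2,3),(0,3)
  0 0 0 1
  0 0 0 0
  0 0 0 1
  1 0 0 2
After step 3: ants at (3,3),(1,3)
  0 0 0 0
  0 0 0 1
  0 0 0 0
  0 0 0 3
After step 4: ants at (2,3),(0,3)
  0 0 0 1
  0 0 0 0
  0 0 0 1
  0 0 0 2

0 0 0 1
0 0 0 0
0 0 0 1
0 0 0 2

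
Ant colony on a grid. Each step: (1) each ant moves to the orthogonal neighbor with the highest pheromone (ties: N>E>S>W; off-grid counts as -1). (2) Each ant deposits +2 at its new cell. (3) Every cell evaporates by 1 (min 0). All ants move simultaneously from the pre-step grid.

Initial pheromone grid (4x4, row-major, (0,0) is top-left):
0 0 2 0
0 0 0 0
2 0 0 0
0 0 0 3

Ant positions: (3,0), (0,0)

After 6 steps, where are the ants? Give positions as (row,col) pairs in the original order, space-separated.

Step 1: ant0:(3,0)->N->(2,0) | ant1:(0,0)->E->(0,1)
  grid max=3 at (2,0)
Step 2: ant0:(2,0)->N->(1,0) | ant1:(0,1)->E->(0,2)
  grid max=2 at (0,2)
Step 3: ant0:(1,0)->S->(2,0) | ant1:(0,2)->E->(0,3)
  grid max=3 at (2,0)
Step 4: ant0:(2,0)->N->(1,0) | ant1:(0,3)->W->(0,2)
  grid max=2 at (0,2)
Step 5: ant0:(1,0)->S->(2,0) | ant1:(0,2)->E->(0,3)
  grid max=3 at (2,0)
Step 6: ant0:(2,0)->N->(1,0) | ant1:(0,3)->W->(0,2)
  grid max=2 at (0,2)

(1,0) (0,2)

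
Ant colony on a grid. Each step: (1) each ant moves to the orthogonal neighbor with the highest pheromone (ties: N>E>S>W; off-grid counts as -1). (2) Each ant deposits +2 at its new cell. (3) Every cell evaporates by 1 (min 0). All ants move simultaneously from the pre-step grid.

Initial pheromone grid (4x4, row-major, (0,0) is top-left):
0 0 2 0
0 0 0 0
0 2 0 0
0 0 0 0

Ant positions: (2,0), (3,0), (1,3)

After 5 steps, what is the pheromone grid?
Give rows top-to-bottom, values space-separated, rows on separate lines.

After step 1: ants at (2,1),(2,0),(0,3)
  0 0 1 1
  0 0 0 0
  1 3 0 0
  0 0 0 0
After step 2: ants at (2,0),(2,1),(0,2)
  0 0 2 0
  0 0 0 0
  2 4 0 0
  0 0 0 0
After step 3: ants at (2,1),(2,0),(0,3)
  0 0 1 1
  0 0 0 0
  3 5 0 0
  0 0 0 0
After step 4: ants at (2,0),(2,1),(0,2)
  0 0 2 0
  0 0 0 0
  4 6 0 0
  0 0 0 0
After step 5: ants at (2,1),(2,0),(0,3)
  0 0 1 1
  0 0 0 0
  5 7 0 0
  0 0 0 0

0 0 1 1
0 0 0 0
5 7 0 0
0 0 0 0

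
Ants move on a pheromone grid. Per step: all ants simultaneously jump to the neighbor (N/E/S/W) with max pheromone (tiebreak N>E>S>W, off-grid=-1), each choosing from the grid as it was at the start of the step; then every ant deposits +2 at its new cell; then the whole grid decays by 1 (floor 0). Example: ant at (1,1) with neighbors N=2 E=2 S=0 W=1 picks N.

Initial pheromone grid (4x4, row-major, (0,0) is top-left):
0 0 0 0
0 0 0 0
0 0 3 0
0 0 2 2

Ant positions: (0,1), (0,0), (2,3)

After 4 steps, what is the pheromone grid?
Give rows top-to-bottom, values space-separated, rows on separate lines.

After step 1: ants at (0,2),(0,1),(2,2)
  0 1 1 0
  0 0 0 0
  0 0 4 0
  0 0 1 1
After step 2: ants at (0,1),(0,2),(3,2)
  0 2 2 0
  0 0 0 0
  0 0 3 0
  0 0 2 0
After step 3: ants at (0,2),(0,1),(2,2)
  0 3 3 0
  0 0 0 0
  0 0 4 0
  0 0 1 0
After step 4: ants at (0,1),(0,2),(3,2)
  0 4 4 0
  0 0 0 0
  0 0 3 0
  0 0 2 0

0 4 4 0
0 0 0 0
0 0 3 0
0 0 2 0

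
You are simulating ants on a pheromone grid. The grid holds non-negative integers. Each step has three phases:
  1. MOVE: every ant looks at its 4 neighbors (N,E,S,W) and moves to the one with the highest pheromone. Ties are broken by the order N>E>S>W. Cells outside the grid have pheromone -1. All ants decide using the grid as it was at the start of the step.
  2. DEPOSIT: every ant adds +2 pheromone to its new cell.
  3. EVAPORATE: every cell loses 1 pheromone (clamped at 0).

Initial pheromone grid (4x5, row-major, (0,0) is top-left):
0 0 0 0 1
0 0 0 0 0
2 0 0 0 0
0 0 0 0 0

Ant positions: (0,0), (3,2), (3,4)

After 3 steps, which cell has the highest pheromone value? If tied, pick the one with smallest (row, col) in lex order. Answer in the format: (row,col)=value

Step 1: ant0:(0,0)->E->(0,1) | ant1:(3,2)->N->(2,2) | ant2:(3,4)->N->(2,4)
  grid max=1 at (0,1)
Step 2: ant0:(0,1)->E->(0,2) | ant1:(2,2)->N->(1,2) | ant2:(2,4)->N->(1,4)
  grid max=1 at (0,2)
Step 3: ant0:(0,2)->S->(1,2) | ant1:(1,2)->N->(0,2) | ant2:(1,4)->N->(0,4)
  grid max=2 at (0,2)
Final grid:
  0 0 2 0 1
  0 0 2 0 0
  0 0 0 0 0
  0 0 0 0 0
Max pheromone 2 at (0,2)

Answer: (0,2)=2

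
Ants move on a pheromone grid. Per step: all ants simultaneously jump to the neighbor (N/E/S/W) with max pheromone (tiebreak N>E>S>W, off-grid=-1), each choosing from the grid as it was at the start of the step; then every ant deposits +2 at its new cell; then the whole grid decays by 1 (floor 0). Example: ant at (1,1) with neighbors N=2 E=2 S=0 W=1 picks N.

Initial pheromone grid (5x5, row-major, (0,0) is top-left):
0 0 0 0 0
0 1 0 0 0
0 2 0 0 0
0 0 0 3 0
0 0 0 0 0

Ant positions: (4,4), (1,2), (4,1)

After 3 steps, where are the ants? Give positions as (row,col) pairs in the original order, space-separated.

Step 1: ant0:(4,4)->N->(3,4) | ant1:(1,2)->W->(1,1) | ant2:(4,1)->N->(3,1)
  grid max=2 at (1,1)
Step 2: ant0:(3,4)->W->(3,3) | ant1:(1,1)->S->(2,1) | ant2:(3,1)->N->(2,1)
  grid max=4 at (2,1)
Step 3: ant0:(3,3)->N->(2,3) | ant1:(2,1)->N->(1,1) | ant2:(2,1)->N->(1,1)
  grid max=4 at (1,1)

(2,3) (1,1) (1,1)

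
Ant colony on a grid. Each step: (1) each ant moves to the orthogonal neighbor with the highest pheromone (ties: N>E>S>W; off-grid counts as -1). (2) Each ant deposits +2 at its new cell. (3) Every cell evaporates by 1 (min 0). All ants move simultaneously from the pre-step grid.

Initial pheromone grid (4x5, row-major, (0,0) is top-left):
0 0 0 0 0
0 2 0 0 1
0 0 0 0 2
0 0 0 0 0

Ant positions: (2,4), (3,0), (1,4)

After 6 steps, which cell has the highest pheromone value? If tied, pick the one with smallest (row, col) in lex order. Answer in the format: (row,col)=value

Answer: (2,4)=8

Derivation:
Step 1: ant0:(2,4)->N->(1,4) | ant1:(3,0)->N->(2,0) | ant2:(1,4)->S->(2,4)
  grid max=3 at (2,4)
Step 2: ant0:(1,4)->S->(2,4) | ant1:(2,0)->N->(1,0) | ant2:(2,4)->N->(1,4)
  grid max=4 at (2,4)
Step 3: ant0:(2,4)->N->(1,4) | ant1:(1,0)->N->(0,0) | ant2:(1,4)->S->(2,4)
  grid max=5 at (2,4)
Step 4: ant0:(1,4)->S->(2,4) | ant1:(0,0)->E->(0,1) | ant2:(2,4)->N->(1,4)
  grid max=6 at (2,4)
Step 5: ant0:(2,4)->N->(1,4) | ant1:(0,1)->E->(0,2) | ant2:(1,4)->S->(2,4)
  grid max=7 at (2,4)
Step 6: ant0:(1,4)->S->(2,4) | ant1:(0,2)->E->(0,3) | ant2:(2,4)->N->(1,4)
  grid max=8 at (2,4)
Final grid:
  0 0 0 1 0
  0 0 0 0 7
  0 0 0 0 8
  0 0 0 0 0
Max pheromone 8 at (2,4)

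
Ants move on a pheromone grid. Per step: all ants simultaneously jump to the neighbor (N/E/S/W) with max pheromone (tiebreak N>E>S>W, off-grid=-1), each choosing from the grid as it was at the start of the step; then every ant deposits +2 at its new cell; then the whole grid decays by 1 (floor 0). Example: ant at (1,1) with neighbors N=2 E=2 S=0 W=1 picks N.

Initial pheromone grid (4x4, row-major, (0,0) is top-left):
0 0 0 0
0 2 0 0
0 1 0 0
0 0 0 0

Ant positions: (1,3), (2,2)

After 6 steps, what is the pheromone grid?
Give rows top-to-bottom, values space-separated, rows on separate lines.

After step 1: ants at (0,3),(2,1)
  0 0 0 1
  0 1 0 0
  0 2 0 0
  0 0 0 0
After step 2: ants at (1,3),(1,1)
  0 0 0 0
  0 2 0 1
  0 1 0 0
  0 0 0 0
After step 3: ants at (0,3),(2,1)
  0 0 0 1
  0 1 0 0
  0 2 0 0
  0 0 0 0
After step 4: ants at (1,3),(1,1)
  0 0 0 0
  0 2 0 1
  0 1 0 0
  0 0 0 0
After step 5: ants at (0,3),(2,1)
  0 0 0 1
  0 1 0 0
  0 2 0 0
  0 0 0 0
After step 6: ants at (1,3),(1,1)
  0 0 0 0
  0 2 0 1
  0 1 0 0
  0 0 0 0

0 0 0 0
0 2 0 1
0 1 0 0
0 0 0 0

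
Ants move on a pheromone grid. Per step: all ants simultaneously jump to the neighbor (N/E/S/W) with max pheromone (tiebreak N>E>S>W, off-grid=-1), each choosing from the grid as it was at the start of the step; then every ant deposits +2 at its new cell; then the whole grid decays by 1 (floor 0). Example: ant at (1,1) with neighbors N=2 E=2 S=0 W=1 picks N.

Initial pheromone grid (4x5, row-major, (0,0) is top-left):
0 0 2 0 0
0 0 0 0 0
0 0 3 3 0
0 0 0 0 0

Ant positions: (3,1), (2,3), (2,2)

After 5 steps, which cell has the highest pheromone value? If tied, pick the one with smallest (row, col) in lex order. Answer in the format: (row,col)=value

Answer: (2,2)=12

Derivation:
Step 1: ant0:(3,1)->N->(2,1) | ant1:(2,3)->W->(2,2) | ant2:(2,2)->E->(2,3)
  grid max=4 at (2,2)
Step 2: ant0:(2,1)->E->(2,2) | ant1:(2,2)->E->(2,3) | ant2:(2,3)->W->(2,2)
  grid max=7 at (2,2)
Step 3: ant0:(2,2)->E->(2,3) | ant1:(2,3)->W->(2,2) | ant2:(2,2)->E->(2,3)
  grid max=8 at (2,2)
Step 4: ant0:(2,3)->W->(2,2) | ant1:(2,2)->E->(2,3) | ant2:(2,3)->W->(2,2)
  grid max=11 at (2,2)
Step 5: ant0:(2,2)->E->(2,3) | ant1:(2,3)->W->(2,2) | ant2:(2,2)->E->(2,3)
  grid max=12 at (2,2)
Final grid:
  0 0 0 0 0
  0 0 0 0 0
  0 0 12 12 0
  0 0 0 0 0
Max pheromone 12 at (2,2)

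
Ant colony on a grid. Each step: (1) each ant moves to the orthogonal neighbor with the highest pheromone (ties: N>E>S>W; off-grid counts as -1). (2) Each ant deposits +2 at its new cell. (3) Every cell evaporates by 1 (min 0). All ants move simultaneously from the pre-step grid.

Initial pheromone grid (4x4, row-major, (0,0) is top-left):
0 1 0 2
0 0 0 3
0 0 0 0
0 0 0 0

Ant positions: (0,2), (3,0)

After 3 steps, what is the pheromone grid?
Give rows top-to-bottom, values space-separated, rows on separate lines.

After step 1: ants at (0,3),(2,0)
  0 0 0 3
  0 0 0 2
  1 0 0 0
  0 0 0 0
After step 2: ants at (1,3),(1,0)
  0 0 0 2
  1 0 0 3
  0 0 0 0
  0 0 0 0
After step 3: ants at (0,3),(0,0)
  1 0 0 3
  0 0 0 2
  0 0 0 0
  0 0 0 0

1 0 0 3
0 0 0 2
0 0 0 0
0 0 0 0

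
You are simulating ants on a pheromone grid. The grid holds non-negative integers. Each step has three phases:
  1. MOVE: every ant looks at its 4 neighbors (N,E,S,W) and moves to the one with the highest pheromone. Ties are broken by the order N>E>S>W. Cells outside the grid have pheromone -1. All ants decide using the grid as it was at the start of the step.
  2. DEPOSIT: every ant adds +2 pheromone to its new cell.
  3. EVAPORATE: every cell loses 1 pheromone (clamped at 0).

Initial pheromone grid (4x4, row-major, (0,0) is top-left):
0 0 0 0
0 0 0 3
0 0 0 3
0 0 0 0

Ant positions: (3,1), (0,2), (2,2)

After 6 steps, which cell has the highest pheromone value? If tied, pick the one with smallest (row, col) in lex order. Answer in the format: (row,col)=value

Answer: (1,3)=11

Derivation:
Step 1: ant0:(3,1)->N->(2,1) | ant1:(0,2)->E->(0,3) | ant2:(2,2)->E->(2,3)
  grid max=4 at (2,3)
Step 2: ant0:(2,1)->N->(1,1) | ant1:(0,3)->S->(1,3) | ant2:(2,3)->N->(1,3)
  grid max=5 at (1,3)
Step 3: ant0:(1,1)->N->(0,1) | ant1:(1,3)->S->(2,3) | ant2:(1,3)->S->(2,3)
  grid max=6 at (2,3)
Step 4: ant0:(0,1)->E->(0,2) | ant1:(2,3)->N->(1,3) | ant2:(2,3)->N->(1,3)
  grid max=7 at (1,3)
Step 5: ant0:(0,2)->E->(0,3) | ant1:(1,3)->S->(2,3) | ant2:(1,3)->S->(2,3)
  grid max=8 at (2,3)
Step 6: ant0:(0,3)->S->(1,3) | ant1:(2,3)->N->(1,3) | ant2:(2,3)->N->(1,3)
  grid max=11 at (1,3)
Final grid:
  0 0 0 0
  0 0 0 11
  0 0 0 7
  0 0 0 0
Max pheromone 11 at (1,3)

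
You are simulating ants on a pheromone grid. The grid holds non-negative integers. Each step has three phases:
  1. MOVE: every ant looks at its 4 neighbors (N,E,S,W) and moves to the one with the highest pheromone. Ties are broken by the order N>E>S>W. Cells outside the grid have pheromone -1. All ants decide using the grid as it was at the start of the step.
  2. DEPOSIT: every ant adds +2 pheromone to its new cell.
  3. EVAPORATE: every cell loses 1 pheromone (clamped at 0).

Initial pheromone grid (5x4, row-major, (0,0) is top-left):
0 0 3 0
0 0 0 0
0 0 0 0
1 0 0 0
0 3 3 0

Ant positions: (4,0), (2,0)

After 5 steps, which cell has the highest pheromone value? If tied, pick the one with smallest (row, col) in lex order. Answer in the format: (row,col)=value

Step 1: ant0:(4,0)->E->(4,1) | ant1:(2,0)->S->(3,0)
  grid max=4 at (4,1)
Step 2: ant0:(4,1)->E->(4,2) | ant1:(3,0)->N->(2,0)
  grid max=3 at (4,1)
Step 3: ant0:(4,2)->W->(4,1) | ant1:(2,0)->S->(3,0)
  grid max=4 at (4,1)
Step 4: ant0:(4,1)->E->(4,2) | ant1:(3,0)->N->(2,0)
  grid max=3 at (4,1)
Step 5: ant0:(4,2)->W->(4,1) | ant1:(2,0)->S->(3,0)
  grid max=4 at (4,1)
Final grid:
  0 0 0 0
  0 0 0 0
  0 0 0 0
  2 0 0 0
  0 4 2 0
Max pheromone 4 at (4,1)

Answer: (4,1)=4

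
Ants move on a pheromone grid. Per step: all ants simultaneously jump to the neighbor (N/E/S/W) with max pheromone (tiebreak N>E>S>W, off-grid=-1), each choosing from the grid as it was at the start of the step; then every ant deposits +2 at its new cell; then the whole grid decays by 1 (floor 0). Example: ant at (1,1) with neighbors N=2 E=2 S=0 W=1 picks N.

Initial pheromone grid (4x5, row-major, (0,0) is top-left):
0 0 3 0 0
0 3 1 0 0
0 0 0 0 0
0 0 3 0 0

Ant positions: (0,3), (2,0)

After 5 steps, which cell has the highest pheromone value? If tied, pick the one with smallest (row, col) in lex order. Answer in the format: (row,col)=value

Answer: (0,2)=6

Derivation:
Step 1: ant0:(0,3)->W->(0,2) | ant1:(2,0)->N->(1,0)
  grid max=4 at (0,2)
Step 2: ant0:(0,2)->E->(0,3) | ant1:(1,0)->E->(1,1)
  grid max=3 at (0,2)
Step 3: ant0:(0,3)->W->(0,2) | ant1:(1,1)->N->(0,1)
  grid max=4 at (0,2)
Step 4: ant0:(0,2)->W->(0,1) | ant1:(0,1)->E->(0,2)
  grid max=5 at (0,2)
Step 5: ant0:(0,1)->E->(0,2) | ant1:(0,2)->W->(0,1)
  grid max=6 at (0,2)
Final grid:
  0 3 6 0 0
  0 0 0 0 0
  0 0 0 0 0
  0 0 0 0 0
Max pheromone 6 at (0,2)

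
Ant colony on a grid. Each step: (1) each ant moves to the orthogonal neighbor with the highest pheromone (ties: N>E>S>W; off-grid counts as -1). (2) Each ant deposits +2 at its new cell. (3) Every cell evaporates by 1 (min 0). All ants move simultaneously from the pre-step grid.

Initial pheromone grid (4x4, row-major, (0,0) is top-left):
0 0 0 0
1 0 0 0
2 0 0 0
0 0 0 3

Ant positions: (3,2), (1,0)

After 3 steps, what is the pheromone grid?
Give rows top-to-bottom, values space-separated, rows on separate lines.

After step 1: ants at (3,3),(2,0)
  0 0 0 0
  0 0 0 0
  3 0 0 0
  0 0 0 4
After step 2: ants at (2,3),(1,0)
  0 0 0 0
  1 0 0 0
  2 0 0 1
  0 0 0 3
After step 3: ants at (3,3),(2,0)
  0 0 0 0
  0 0 0 0
  3 0 0 0
  0 0 0 4

0 0 0 0
0 0 0 0
3 0 0 0
0 0 0 4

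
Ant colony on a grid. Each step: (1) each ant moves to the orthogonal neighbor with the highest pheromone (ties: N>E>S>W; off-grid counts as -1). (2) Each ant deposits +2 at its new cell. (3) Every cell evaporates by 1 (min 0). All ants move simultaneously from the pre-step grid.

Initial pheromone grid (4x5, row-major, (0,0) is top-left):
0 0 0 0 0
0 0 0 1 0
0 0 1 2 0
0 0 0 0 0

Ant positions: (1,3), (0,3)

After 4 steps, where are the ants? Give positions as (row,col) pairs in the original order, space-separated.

Step 1: ant0:(1,3)->S->(2,3) | ant1:(0,3)->S->(1,3)
  grid max=3 at (2,3)
Step 2: ant0:(2,3)->N->(1,3) | ant1:(1,3)->S->(2,3)
  grid max=4 at (2,3)
Step 3: ant0:(1,3)->S->(2,3) | ant1:(2,3)->N->(1,3)
  grid max=5 at (2,3)
Step 4: ant0:(2,3)->N->(1,3) | ant1:(1,3)->S->(2,3)
  grid max=6 at (2,3)

(1,3) (2,3)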